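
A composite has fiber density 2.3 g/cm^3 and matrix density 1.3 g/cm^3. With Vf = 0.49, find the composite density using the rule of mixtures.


rho_c = rho_f*Vf + rho_m*(1-Vf) = 2.3*0.49 + 1.3*0.51 = 1.79 g/cm^3

1.79 g/cm^3


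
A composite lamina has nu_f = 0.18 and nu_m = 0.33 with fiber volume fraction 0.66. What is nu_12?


nu_12 = nu_f*Vf + nu_m*(1-Vf) = 0.18*0.66 + 0.33*0.34 = 0.231

0.231


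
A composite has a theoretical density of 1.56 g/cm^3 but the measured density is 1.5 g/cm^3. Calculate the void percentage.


Void% = (rho_theo - rho_actual)/rho_theo * 100 = (1.56 - 1.5)/1.56 * 100 = 3.85%

3.85%


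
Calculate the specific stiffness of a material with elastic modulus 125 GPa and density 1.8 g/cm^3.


Specific stiffness = E/rho = 125/1.8 = 69.4 GPa/(g/cm^3)

69.4 GPa/(g/cm^3)


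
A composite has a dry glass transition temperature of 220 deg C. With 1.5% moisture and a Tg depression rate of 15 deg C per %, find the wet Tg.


Tg_wet = Tg_dry - k*moisture = 220 - 15*1.5 = 197.5 deg C

197.5 deg C


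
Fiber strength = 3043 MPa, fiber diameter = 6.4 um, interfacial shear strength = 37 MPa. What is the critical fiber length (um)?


Lc = sigma_f * d / (2 * tau_i) = 3043 * 6.4 / (2 * 37) = 263.2 um

263.2 um


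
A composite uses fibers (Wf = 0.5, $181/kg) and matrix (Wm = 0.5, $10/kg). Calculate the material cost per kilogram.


Cost = cost_f*Wf + cost_m*Wm = 181*0.5 + 10*0.5 = $95.5/kg

$95.5/kg


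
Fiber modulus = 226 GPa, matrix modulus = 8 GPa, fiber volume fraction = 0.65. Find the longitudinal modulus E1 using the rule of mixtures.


E1 = Ef*Vf + Em*(1-Vf) = 226*0.65 + 8*0.35 = 149.7 GPa

149.7 GPa


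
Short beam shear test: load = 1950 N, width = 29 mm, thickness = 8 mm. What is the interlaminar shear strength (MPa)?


ILSS = 3F/(4bh) = 3*1950/(4*29*8) = 6.3 MPa

6.3 MPa


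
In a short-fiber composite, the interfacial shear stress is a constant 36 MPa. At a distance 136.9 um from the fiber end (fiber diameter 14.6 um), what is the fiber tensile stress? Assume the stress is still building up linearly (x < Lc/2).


Force balance: sigma_f * (pi*d^2/4) = tau * (pi*d) * x  ->  sigma_f = 4 * tau * x / d
sigma_f = 4 * 36 * 136.9 / 14.6 = 1350.2 MPa

1350.2 MPa


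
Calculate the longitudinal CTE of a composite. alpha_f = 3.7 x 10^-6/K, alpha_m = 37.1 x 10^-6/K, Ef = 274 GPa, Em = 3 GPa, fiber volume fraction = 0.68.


E1 = Ef*Vf + Em*(1-Vf) = 187.28
alpha_1 = (alpha_f*Ef*Vf + alpha_m*Em*(1-Vf))/E1 = 3.87 x 10^-6/K

3.87 x 10^-6/K


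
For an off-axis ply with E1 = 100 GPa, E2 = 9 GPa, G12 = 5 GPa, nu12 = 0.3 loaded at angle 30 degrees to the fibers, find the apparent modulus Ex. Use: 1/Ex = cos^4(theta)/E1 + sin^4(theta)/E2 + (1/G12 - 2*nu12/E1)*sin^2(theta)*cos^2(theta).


cos^4(30) = 0.5625, sin^4(30) = 0.0625, sin^2(30)*cos^2(30) = 0.1875
1/G12 - 2*nu12/E1 = 1/5 - 2*0.3/100 = 0.194 GPa^-1
1/Ex = 0.5625/100 + 0.0625/9 + 0.194*0.1875 = 0.0489444 GPa^-1
Ex = 20.43 GPa

20.43 GPa


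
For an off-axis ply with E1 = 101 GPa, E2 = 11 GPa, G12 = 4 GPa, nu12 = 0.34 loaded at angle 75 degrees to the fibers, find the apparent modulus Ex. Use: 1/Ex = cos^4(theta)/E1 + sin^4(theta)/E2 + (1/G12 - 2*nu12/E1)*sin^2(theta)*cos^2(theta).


cos^4(75) = 0.004487, sin^4(75) = 0.870513, sin^2(75)*cos^2(75) = 0.0625
1/G12 - 2*nu12/E1 = 1/4 - 2*0.34/101 = 0.243267 GPa^-1
1/Ex = 0.004487/101 + 0.870513/11 + 0.243267*0.0625 = 0.0943862 GPa^-1
Ex = 10.59 GPa

10.59 GPa


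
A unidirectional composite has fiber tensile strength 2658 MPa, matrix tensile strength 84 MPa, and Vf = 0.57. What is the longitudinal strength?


sigma_1 = sigma_f*Vf + sigma_m*(1-Vf) = 2658*0.57 + 84*0.43 = 1551.2 MPa

1551.2 MPa


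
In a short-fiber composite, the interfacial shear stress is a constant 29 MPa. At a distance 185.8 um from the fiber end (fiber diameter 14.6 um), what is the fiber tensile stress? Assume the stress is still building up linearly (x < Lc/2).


Force balance: sigma_f * (pi*d^2/4) = tau * (pi*d) * x  ->  sigma_f = 4 * tau * x / d
sigma_f = 4 * 29 * 185.8 / 14.6 = 1476.2 MPa

1476.2 MPa


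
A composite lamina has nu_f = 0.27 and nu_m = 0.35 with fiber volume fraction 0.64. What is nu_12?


nu_12 = nu_f*Vf + nu_m*(1-Vf) = 0.27*0.64 + 0.35*0.36 = 0.2988

0.2988


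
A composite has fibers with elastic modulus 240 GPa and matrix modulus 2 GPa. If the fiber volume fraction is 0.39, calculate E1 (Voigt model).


E1 = Ef*Vf + Em*(1-Vf) = 240*0.39 + 2*0.61 = 94.82 GPa

94.82 GPa


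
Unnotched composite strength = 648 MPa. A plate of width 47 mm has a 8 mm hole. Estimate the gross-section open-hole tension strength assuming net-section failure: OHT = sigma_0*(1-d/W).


OHT = sigma_0*(1-d/W) = 648*(1-8/47) = 537.7 MPa

537.7 MPa


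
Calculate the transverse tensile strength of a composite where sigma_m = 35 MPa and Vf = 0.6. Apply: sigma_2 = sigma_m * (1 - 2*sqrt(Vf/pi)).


factor = 1 - 2*sqrt(0.6/pi) = 0.126
sigma_2 = 35 * 0.126 = 4.41 MPa

4.41 MPa


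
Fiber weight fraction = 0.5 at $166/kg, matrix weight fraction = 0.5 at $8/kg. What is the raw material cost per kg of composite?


Cost = cost_f*Wf + cost_m*Wm = 166*0.5 + 8*0.5 = $87.0/kg

$87.0/kg


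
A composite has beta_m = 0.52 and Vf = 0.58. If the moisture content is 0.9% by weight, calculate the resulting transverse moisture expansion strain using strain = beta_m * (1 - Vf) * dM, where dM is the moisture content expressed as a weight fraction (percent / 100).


dM = 0.9/100 = 0.009
strain = beta_m * (1-Vf) * dM = 0.52 * 0.42 * 0.009 = 0.0019656

0.0019656


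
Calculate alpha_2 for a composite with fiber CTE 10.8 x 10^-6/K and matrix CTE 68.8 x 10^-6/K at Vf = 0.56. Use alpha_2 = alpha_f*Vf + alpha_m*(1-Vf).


alpha_2 = alpha_f*Vf + alpha_m*(1-Vf) = 10.8*0.56 + 68.8*0.44 = 36.3 x 10^-6/K

36.3 x 10^-6/K


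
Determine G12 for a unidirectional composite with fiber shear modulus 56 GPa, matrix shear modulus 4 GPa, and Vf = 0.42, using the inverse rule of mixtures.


1/G12 = Vf/Gf + (1-Vf)/Gm = 0.42/56 + 0.58/4
G12 = 6.56 GPa

6.56 GPa


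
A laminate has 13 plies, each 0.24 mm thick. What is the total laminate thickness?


h = n * t_ply = 13 * 0.24 = 3.12 mm

3.12 mm


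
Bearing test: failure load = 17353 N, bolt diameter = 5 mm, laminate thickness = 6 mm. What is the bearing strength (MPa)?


sigma_br = F/(d*h) = 17353/(5*6) = 578.4 MPa

578.4 MPa


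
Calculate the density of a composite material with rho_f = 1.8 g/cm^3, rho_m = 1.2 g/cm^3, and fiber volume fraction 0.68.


rho_c = rho_f*Vf + rho_m*(1-Vf) = 1.8*0.68 + 1.2*0.32 = 1.608 g/cm^3

1.608 g/cm^3


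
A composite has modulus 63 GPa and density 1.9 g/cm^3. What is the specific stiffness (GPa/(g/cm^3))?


Specific stiffness = E/rho = 63/1.9 = 33.2 GPa/(g/cm^3)

33.2 GPa/(g/cm^3)


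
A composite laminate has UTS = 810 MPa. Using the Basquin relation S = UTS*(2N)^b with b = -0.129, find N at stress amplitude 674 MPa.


N = 0.5 * (S/UTS)^(1/b) = 0.5 * (674/810)^(1/-0.129) = 2.0786 cycles

2.0786 cycles


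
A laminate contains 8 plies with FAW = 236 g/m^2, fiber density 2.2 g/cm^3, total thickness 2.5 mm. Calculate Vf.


Vf = n * FAW / (rho_f * h * 1000) = 8 * 236 / (2.2 * 2.5 * 1000) = 0.3433

0.3433


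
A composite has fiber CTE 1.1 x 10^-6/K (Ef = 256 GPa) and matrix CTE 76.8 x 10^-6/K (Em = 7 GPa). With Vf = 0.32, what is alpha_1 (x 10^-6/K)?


E1 = Ef*Vf + Em*(1-Vf) = 86.68
alpha_1 = (alpha_f*Ef*Vf + alpha_m*Em*(1-Vf))/E1 = 5.26 x 10^-6/K

5.26 x 10^-6/K


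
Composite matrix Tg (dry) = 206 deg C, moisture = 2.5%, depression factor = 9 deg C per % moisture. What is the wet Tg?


Tg_wet = Tg_dry - k*moisture = 206 - 9*2.5 = 183.5 deg C

183.5 deg C


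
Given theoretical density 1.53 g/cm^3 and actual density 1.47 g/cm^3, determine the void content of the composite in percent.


Void% = (rho_theo - rho_actual)/rho_theo * 100 = (1.53 - 1.47)/1.53 * 100 = 3.92%

3.92%


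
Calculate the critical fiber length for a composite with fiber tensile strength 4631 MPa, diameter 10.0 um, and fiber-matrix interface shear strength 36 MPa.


Lc = sigma_f * d / (2 * tau_i) = 4631 * 10.0 / (2 * 36) = 643.2 um

643.2 um


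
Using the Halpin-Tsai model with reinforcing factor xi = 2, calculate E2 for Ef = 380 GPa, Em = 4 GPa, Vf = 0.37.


eta = (Ef/Em - 1)/(Ef/Em + xi) = (95.0 - 1)/(95.0 + 2) = 0.9691
E2 = Em*(1+xi*eta*Vf)/(1-eta*Vf) = 10.71 GPa

10.71 GPa


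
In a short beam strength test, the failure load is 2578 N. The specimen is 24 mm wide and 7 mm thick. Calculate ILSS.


ILSS = 3F/(4bh) = 3*2578/(4*24*7) = 11.51 MPa

11.51 MPa


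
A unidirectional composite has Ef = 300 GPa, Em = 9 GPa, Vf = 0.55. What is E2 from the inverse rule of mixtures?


1/E2 = Vf/Ef + (1-Vf)/Em = 0.55/300 + 0.45/9
E2 = 19.29 GPa

19.29 GPa


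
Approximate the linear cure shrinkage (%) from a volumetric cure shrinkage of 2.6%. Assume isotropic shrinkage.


Linear shrinkage ≈ vol_shrink/3 = 2.6/3 = 0.867%

0.867%


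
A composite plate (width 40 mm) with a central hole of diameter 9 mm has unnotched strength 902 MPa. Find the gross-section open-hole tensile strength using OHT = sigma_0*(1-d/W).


OHT = sigma_0*(1-d/W) = 902*(1-9/40) = 699.1 MPa

699.1 MPa


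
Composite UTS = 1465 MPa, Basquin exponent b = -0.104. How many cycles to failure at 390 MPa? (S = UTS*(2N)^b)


N = 0.5 * (S/UTS)^(1/b) = 0.5 * (390/1465)^(1/-0.104) = 168125.5181 cycles

168125.5181 cycles


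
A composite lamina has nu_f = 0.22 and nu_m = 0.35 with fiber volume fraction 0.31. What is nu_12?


nu_12 = nu_f*Vf + nu_m*(1-Vf) = 0.22*0.31 + 0.35*0.69 = 0.3097

0.3097


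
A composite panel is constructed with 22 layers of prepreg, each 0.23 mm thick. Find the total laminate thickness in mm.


h = n * t_ply = 22 * 0.23 = 5.06 mm

5.06 mm


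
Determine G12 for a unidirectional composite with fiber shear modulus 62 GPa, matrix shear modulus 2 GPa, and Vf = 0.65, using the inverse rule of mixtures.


1/G12 = Vf/Gf + (1-Vf)/Gm = 0.65/62 + 0.35/2
G12 = 5.39 GPa

5.39 GPa


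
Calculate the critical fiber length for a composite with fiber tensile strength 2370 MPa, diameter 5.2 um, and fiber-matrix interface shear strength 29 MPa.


Lc = sigma_f * d / (2 * tau_i) = 2370 * 5.2 / (2 * 29) = 212.5 um

212.5 um


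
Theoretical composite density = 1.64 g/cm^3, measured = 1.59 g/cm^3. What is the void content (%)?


Void% = (rho_theo - rho_actual)/rho_theo * 100 = (1.64 - 1.59)/1.64 * 100 = 3.05%

3.05%


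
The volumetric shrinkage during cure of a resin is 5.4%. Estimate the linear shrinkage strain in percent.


Linear shrinkage ≈ vol_shrink/3 = 5.4/3 = 1.8%

1.8%


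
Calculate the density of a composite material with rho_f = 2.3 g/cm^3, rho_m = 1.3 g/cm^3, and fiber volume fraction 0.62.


rho_c = rho_f*Vf + rho_m*(1-Vf) = 2.3*0.62 + 1.3*0.38 = 1.92 g/cm^3

1.92 g/cm^3


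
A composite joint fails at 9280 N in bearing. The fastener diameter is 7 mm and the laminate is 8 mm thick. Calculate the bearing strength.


sigma_br = F/(d*h) = 9280/(7*8) = 165.7 MPa

165.7 MPa


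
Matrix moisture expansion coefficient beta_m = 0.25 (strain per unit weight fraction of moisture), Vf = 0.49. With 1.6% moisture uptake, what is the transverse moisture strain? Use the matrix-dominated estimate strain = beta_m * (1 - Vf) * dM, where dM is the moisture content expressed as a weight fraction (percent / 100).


dM = 1.6/100 = 0.016
strain = beta_m * (1-Vf) * dM = 0.25 * 0.51 * 0.016 = 0.00204

0.00204


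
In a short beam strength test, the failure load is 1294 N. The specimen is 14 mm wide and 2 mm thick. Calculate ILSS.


ILSS = 3F/(4bh) = 3*1294/(4*14*2) = 34.66 MPa

34.66 MPa


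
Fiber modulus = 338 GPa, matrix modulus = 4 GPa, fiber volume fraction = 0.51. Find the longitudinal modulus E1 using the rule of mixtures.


E1 = Ef*Vf + Em*(1-Vf) = 338*0.51 + 4*0.49 = 174.34 GPa

174.34 GPa


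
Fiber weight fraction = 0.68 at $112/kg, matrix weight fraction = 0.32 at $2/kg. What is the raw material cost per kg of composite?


Cost = cost_f*Wf + cost_m*Wm = 112*0.68 + 2*0.32 = $76.8/kg

$76.8/kg


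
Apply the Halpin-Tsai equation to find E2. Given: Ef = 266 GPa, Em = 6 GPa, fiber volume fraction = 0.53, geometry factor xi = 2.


eta = (Ef/Em - 1)/(Ef/Em + xi) = (44.3333 - 1)/(44.3333 + 2) = 0.9353
E2 = Em*(1+xi*eta*Vf)/(1-eta*Vf) = 23.69 GPa

23.69 GPa


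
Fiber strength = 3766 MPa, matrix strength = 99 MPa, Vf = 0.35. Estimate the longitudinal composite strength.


sigma_1 = sigma_f*Vf + sigma_m*(1-Vf) = 3766*0.35 + 99*0.65 = 1382.5 MPa

1382.5 MPa


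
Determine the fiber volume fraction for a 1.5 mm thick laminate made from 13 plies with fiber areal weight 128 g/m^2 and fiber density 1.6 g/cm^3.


Vf = n * FAW / (rho_f * h * 1000) = 13 * 128 / (1.6 * 1.5 * 1000) = 0.6933

0.6933


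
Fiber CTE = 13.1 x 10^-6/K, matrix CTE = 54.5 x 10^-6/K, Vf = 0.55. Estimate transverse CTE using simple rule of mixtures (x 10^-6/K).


alpha_2 = alpha_f*Vf + alpha_m*(1-Vf) = 13.1*0.55 + 54.5*0.45 = 31.7 x 10^-6/K

31.7 x 10^-6/K


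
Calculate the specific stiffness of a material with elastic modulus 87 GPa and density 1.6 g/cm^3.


Specific stiffness = E/rho = 87/1.6 = 54.4 GPa/(g/cm^3)

54.4 GPa/(g/cm^3)


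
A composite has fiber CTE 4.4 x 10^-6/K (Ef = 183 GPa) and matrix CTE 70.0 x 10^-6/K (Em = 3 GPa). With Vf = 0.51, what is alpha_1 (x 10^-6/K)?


E1 = Ef*Vf + Em*(1-Vf) = 94.8
alpha_1 = (alpha_f*Ef*Vf + alpha_m*Em*(1-Vf))/E1 = 5.42 x 10^-6/K

5.42 x 10^-6/K


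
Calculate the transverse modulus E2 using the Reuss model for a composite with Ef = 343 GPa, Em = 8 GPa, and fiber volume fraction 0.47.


1/E2 = Vf/Ef + (1-Vf)/Em = 0.47/343 + 0.53/8
E2 = 14.79 GPa

14.79 GPa


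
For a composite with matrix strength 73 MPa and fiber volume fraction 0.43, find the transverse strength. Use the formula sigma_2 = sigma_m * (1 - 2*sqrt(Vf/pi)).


factor = 1 - 2*sqrt(0.43/pi) = 0.2601
sigma_2 = 73 * 0.2601 = 18.99 MPa

18.99 MPa


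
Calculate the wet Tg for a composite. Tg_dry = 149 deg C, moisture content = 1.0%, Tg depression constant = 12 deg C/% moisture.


Tg_wet = Tg_dry - k*moisture = 149 - 12*1.0 = 137.0 deg C

137.0 deg C


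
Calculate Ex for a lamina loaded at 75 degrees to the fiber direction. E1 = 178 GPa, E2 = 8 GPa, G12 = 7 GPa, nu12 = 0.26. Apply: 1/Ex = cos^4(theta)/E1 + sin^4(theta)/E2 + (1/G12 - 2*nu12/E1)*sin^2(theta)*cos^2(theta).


cos^4(75) = 0.004487, sin^4(75) = 0.870513, sin^2(75)*cos^2(75) = 0.0625
1/G12 - 2*nu12/E1 = 1/7 - 2*0.26/178 = 0.139936 GPa^-1
1/Ex = 0.004487/178 + 0.870513/8 + 0.139936*0.0625 = 0.1175853 GPa^-1
Ex = 8.5 GPa

8.5 GPa


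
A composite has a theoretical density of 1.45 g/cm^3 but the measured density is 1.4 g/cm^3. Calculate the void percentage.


Void% = (rho_theo - rho_actual)/rho_theo * 100 = (1.45 - 1.4)/1.45 * 100 = 3.45%

3.45%


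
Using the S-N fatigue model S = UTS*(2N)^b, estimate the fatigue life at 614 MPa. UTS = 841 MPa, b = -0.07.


N = 0.5 * (S/UTS)^(1/b) = 0.5 * (614/841)^(1/-0.07) = 44.7500 cycles

44.7500 cycles


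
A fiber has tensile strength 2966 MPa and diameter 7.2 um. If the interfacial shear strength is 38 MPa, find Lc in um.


Lc = sigma_f * d / (2 * tau_i) = 2966 * 7.2 / (2 * 38) = 281.0 um

281.0 um


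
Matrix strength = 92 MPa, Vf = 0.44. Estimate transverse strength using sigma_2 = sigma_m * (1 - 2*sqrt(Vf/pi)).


factor = 1 - 2*sqrt(0.44/pi) = 0.2515
sigma_2 = 92 * 0.2515 = 23.14 MPa

23.14 MPa


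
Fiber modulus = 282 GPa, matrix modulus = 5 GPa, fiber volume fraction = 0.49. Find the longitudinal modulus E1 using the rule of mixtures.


E1 = Ef*Vf + Em*(1-Vf) = 282*0.49 + 5*0.51 = 140.73 GPa

140.73 GPa


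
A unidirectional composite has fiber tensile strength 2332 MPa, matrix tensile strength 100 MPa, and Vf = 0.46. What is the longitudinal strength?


sigma_1 = sigma_f*Vf + sigma_m*(1-Vf) = 2332*0.46 + 100*0.54 = 1126.7 MPa

1126.7 MPa


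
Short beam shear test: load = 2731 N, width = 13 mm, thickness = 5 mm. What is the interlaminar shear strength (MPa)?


ILSS = 3F/(4bh) = 3*2731/(4*13*5) = 31.51 MPa

31.51 MPa


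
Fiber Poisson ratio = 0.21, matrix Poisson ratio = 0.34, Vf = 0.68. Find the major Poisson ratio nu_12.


nu_12 = nu_f*Vf + nu_m*(1-Vf) = 0.21*0.68 + 0.34*0.32 = 0.2516

0.2516


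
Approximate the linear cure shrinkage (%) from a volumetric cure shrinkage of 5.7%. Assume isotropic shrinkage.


Linear shrinkage ≈ vol_shrink/3 = 5.7/3 = 1.9%

1.9%


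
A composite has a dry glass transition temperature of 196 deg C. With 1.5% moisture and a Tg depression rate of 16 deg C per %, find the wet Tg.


Tg_wet = Tg_dry - k*moisture = 196 - 16*1.5 = 172.0 deg C

172.0 deg C


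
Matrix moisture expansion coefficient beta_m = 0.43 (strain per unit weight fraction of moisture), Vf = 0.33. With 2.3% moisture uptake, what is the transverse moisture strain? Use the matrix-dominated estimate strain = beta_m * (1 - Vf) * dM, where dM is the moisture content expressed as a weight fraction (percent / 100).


dM = 2.3/100 = 0.023
strain = beta_m * (1-Vf) * dM = 0.43 * 0.67 * 0.023 = 0.0066263

0.0066263


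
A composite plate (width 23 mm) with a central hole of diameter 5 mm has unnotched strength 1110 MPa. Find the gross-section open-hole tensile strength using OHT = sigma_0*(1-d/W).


OHT = sigma_0*(1-d/W) = 1110*(1-5/23) = 868.7 MPa

868.7 MPa


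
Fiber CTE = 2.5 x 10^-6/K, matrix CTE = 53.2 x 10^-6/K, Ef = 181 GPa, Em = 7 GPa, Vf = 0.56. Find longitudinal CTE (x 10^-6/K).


E1 = Ef*Vf + Em*(1-Vf) = 104.44
alpha_1 = (alpha_f*Ef*Vf + alpha_m*Em*(1-Vf))/E1 = 4.0 x 10^-6/K

4.0 x 10^-6/K


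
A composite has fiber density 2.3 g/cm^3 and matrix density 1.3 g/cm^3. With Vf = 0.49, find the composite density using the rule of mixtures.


rho_c = rho_f*Vf + rho_m*(1-Vf) = 2.3*0.49 + 1.3*0.51 = 1.79 g/cm^3

1.79 g/cm^3


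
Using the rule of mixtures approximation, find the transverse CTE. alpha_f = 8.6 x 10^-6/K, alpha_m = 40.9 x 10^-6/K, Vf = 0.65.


alpha_2 = alpha_f*Vf + alpha_m*(1-Vf) = 8.6*0.65 + 40.9*0.35 = 19.9 x 10^-6/K

19.9 x 10^-6/K


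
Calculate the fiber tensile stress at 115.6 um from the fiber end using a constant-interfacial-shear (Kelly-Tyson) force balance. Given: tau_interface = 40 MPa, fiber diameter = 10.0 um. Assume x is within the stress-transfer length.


Force balance: sigma_f * (pi*d^2/4) = tau * (pi*d) * x  ->  sigma_f = 4 * tau * x / d
sigma_f = 4 * 40 * 115.6 / 10.0 = 1849.6 MPa

1849.6 MPa


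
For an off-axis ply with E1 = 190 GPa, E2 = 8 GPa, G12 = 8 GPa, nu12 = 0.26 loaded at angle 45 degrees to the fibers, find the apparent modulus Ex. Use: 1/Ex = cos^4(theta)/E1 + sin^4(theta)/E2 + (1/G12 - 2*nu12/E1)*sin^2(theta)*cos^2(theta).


cos^4(45) = 0.25, sin^4(45) = 0.25, sin^2(45)*cos^2(45) = 0.25
1/G12 - 2*nu12/E1 = 1/8 - 2*0.26/190 = 0.122263 GPa^-1
1/Ex = 0.25/190 + 0.25/8 + 0.122263*0.25 = 0.0631316 GPa^-1
Ex = 15.84 GPa

15.84 GPa


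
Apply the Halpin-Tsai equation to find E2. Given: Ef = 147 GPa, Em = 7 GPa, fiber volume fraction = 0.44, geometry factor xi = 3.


eta = (Ef/Em - 1)/(Ef/Em + xi) = (21.0 - 1)/(21.0 + 3) = 0.8333
E2 = Em*(1+xi*eta*Vf)/(1-eta*Vf) = 23.21 GPa

23.21 GPa


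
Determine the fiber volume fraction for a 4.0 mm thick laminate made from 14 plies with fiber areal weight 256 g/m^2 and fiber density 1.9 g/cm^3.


Vf = n * FAW / (rho_f * h * 1000) = 14 * 256 / (1.9 * 4.0 * 1000) = 0.4716

0.4716


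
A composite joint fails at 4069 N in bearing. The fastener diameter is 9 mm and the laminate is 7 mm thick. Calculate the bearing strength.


sigma_br = F/(d*h) = 4069/(9*7) = 64.6 MPa

64.6 MPa


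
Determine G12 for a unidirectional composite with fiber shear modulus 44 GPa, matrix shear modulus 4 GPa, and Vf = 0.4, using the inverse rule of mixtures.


1/G12 = Vf/Gf + (1-Vf)/Gm = 0.4/44 + 0.6/4
G12 = 6.29 GPa

6.29 GPa


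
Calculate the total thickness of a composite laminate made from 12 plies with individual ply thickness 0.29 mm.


h = n * t_ply = 12 * 0.29 = 3.48 mm

3.48 mm


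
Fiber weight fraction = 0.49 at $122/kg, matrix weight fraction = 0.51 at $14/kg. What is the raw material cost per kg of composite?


Cost = cost_f*Wf + cost_m*Wm = 122*0.49 + 14*0.51 = $66.92/kg

$66.92/kg


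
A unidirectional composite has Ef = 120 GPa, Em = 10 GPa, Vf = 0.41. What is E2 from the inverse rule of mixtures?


1/E2 = Vf/Ef + (1-Vf)/Em = 0.41/120 + 0.59/10
E2 = 16.02 GPa

16.02 GPa


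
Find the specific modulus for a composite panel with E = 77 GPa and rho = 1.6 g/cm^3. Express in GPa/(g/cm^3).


Specific stiffness = E/rho = 77/1.6 = 48.1 GPa/(g/cm^3)

48.1 GPa/(g/cm^3)


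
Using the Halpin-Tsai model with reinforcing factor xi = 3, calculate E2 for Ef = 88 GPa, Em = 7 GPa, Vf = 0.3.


eta = (Ef/Em - 1)/(Ef/Em + xi) = (12.5714 - 1)/(12.5714 + 3) = 0.7431
E2 = Em*(1+xi*eta*Vf)/(1-eta*Vf) = 15.03 GPa

15.03 GPa


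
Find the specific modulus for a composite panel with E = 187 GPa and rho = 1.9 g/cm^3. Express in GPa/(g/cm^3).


Specific stiffness = E/rho = 187/1.9 = 98.4 GPa/(g/cm^3)

98.4 GPa/(g/cm^3)


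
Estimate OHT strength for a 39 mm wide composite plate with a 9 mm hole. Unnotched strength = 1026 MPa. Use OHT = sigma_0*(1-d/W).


OHT = sigma_0*(1-d/W) = 1026*(1-9/39) = 789.2 MPa

789.2 MPa


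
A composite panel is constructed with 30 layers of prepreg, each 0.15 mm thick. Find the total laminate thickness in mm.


h = n * t_ply = 30 * 0.15 = 4.5 mm

4.5 mm


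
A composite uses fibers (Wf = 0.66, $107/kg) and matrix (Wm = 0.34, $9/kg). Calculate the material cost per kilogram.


Cost = cost_f*Wf + cost_m*Wm = 107*0.66 + 9*0.34 = $73.68/kg

$73.68/kg


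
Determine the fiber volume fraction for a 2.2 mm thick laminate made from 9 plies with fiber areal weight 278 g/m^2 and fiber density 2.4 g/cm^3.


Vf = n * FAW / (rho_f * h * 1000) = 9 * 278 / (2.4 * 2.2 * 1000) = 0.4739

0.4739


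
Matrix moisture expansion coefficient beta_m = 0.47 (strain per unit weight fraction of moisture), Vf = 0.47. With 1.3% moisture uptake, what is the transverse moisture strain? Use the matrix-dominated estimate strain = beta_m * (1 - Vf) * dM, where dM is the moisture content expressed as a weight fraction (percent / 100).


dM = 1.3/100 = 0.013
strain = beta_m * (1-Vf) * dM = 0.47 * 0.53 * 0.013 = 0.0032383

0.0032383


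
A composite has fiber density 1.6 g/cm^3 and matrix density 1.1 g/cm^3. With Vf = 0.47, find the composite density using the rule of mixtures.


rho_c = rho_f*Vf + rho_m*(1-Vf) = 1.6*0.47 + 1.1*0.53 = 1.335 g/cm^3

1.335 g/cm^3


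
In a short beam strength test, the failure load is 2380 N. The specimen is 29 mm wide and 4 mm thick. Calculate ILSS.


ILSS = 3F/(4bh) = 3*2380/(4*29*4) = 15.39 MPa

15.39 MPa


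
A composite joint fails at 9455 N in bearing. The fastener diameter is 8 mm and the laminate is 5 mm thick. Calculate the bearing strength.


sigma_br = F/(d*h) = 9455/(8*5) = 236.4 MPa

236.4 MPa


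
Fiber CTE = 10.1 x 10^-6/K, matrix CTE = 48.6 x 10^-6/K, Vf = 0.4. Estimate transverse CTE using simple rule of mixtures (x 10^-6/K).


alpha_2 = alpha_f*Vf + alpha_m*(1-Vf) = 10.1*0.4 + 48.6*0.6 = 33.2 x 10^-6/K

33.2 x 10^-6/K


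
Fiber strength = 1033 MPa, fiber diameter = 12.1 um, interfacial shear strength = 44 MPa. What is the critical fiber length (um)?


Lc = sigma_f * d / (2 * tau_i) = 1033 * 12.1 / (2 * 44) = 142.0 um

142.0 um


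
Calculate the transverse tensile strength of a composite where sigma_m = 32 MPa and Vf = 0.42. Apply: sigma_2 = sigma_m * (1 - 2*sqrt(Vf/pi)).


factor = 1 - 2*sqrt(0.42/pi) = 0.2687
sigma_2 = 32 * 0.2687 = 8.6 MPa

8.6 MPa


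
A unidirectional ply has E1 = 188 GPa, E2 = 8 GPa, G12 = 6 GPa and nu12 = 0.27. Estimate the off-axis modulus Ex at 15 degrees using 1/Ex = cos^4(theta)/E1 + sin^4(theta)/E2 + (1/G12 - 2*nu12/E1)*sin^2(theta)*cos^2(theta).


cos^4(15) = 0.870513, sin^4(15) = 0.004487, sin^2(15)*cos^2(15) = 0.0625
1/G12 - 2*nu12/E1 = 1/6 - 2*0.27/188 = 0.163794 GPa^-1
1/Ex = 0.870513/188 + 0.004487/8 + 0.163794*0.0625 = 0.0154284 GPa^-1
Ex = 64.82 GPa

64.82 GPa


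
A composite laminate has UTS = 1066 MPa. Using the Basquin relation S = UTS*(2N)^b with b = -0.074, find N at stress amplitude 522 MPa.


N = 0.5 * (S/UTS)^(1/b) = 0.5 * (522/1066)^(1/-0.074) = 7750.5199 cycles

7750.5199 cycles


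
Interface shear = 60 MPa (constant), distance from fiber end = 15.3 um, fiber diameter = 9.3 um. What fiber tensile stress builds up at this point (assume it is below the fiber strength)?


Force balance: sigma_f * (pi*d^2/4) = tau * (pi*d) * x  ->  sigma_f = 4 * tau * x / d
sigma_f = 4 * 60 * 15.3 / 9.3 = 394.8 MPa

394.8 MPa


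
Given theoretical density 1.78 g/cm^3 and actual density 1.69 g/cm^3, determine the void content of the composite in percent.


Void% = (rho_theo - rho_actual)/rho_theo * 100 = (1.78 - 1.69)/1.78 * 100 = 5.06%

5.06%


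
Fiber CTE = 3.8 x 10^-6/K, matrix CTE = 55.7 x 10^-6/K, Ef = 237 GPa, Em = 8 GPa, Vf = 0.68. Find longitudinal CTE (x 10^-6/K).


E1 = Ef*Vf + Em*(1-Vf) = 163.72
alpha_1 = (alpha_f*Ef*Vf + alpha_m*Em*(1-Vf))/E1 = 4.61 x 10^-6/K

4.61 x 10^-6/K


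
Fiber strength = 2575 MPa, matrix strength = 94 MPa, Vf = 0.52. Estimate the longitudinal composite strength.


sigma_1 = sigma_f*Vf + sigma_m*(1-Vf) = 2575*0.52 + 94*0.48 = 1384.1 MPa

1384.1 MPa


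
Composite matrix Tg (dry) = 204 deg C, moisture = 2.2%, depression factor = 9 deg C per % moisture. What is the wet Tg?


Tg_wet = Tg_dry - k*moisture = 204 - 9*2.2 = 184.2 deg C

184.2 deg C


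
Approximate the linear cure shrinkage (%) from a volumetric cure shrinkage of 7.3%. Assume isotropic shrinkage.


Linear shrinkage ≈ vol_shrink/3 = 7.3/3 = 2.433%

2.433%


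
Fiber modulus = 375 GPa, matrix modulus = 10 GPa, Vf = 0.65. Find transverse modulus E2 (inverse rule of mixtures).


1/E2 = Vf/Ef + (1-Vf)/Em = 0.65/375 + 0.35/10
E2 = 27.22 GPa

27.22 GPa


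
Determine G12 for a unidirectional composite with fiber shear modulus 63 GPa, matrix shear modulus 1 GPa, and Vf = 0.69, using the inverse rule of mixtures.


1/G12 = Vf/Gf + (1-Vf)/Gm = 0.69/63 + 0.31/1
G12 = 3.12 GPa

3.12 GPa


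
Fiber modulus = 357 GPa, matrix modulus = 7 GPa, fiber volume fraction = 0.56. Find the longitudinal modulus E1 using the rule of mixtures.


E1 = Ef*Vf + Em*(1-Vf) = 357*0.56 + 7*0.44 = 203.0 GPa

203.0 GPa


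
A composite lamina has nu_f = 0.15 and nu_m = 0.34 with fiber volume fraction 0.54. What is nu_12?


nu_12 = nu_f*Vf + nu_m*(1-Vf) = 0.15*0.54 + 0.34*0.46 = 0.2374

0.2374


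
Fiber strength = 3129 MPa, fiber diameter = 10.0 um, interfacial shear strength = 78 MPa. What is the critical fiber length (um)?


Lc = sigma_f * d / (2 * tau_i) = 3129 * 10.0 / (2 * 78) = 200.6 um

200.6 um


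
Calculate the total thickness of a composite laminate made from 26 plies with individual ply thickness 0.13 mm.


h = n * t_ply = 26 * 0.13 = 3.38 mm

3.38 mm


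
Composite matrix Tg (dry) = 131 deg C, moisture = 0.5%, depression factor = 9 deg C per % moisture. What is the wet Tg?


Tg_wet = Tg_dry - k*moisture = 131 - 9*0.5 = 126.5 deg C

126.5 deg C


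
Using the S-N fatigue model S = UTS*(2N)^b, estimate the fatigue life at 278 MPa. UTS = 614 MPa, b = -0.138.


N = 0.5 * (S/UTS)^(1/b) = 0.5 * (278/614)^(1/-0.138) = 155.8185 cycles

155.8185 cycles


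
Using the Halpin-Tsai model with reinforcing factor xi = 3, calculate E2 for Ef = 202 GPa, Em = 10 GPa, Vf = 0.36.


eta = (Ef/Em - 1)/(Ef/Em + xi) = (20.2 - 1)/(20.2 + 3) = 0.8276
E2 = Em*(1+xi*eta*Vf)/(1-eta*Vf) = 26.97 GPa

26.97 GPa


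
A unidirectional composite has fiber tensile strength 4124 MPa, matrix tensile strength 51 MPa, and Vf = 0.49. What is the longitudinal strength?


sigma_1 = sigma_f*Vf + sigma_m*(1-Vf) = 4124*0.49 + 51*0.51 = 2046.8 MPa

2046.8 MPa


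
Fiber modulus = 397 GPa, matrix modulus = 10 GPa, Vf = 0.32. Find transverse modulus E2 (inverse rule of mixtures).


1/E2 = Vf/Ef + (1-Vf)/Em = 0.32/397 + 0.68/10
E2 = 14.53 GPa

14.53 GPa


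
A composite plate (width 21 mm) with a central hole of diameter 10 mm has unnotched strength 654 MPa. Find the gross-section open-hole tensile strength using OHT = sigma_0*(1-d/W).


OHT = sigma_0*(1-d/W) = 654*(1-10/21) = 342.6 MPa

342.6 MPa


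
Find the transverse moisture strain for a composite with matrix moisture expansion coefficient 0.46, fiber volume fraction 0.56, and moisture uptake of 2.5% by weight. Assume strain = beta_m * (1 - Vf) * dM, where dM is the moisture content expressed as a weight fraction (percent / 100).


dM = 2.5/100 = 0.025
strain = beta_m * (1-Vf) * dM = 0.46 * 0.44 * 0.025 = 0.00506

0.00506


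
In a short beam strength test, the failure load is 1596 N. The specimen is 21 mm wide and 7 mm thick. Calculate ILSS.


ILSS = 3F/(4bh) = 3*1596/(4*21*7) = 8.14 MPa

8.14 MPa


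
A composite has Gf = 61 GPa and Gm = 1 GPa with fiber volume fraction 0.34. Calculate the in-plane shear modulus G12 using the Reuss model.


1/G12 = Vf/Gf + (1-Vf)/Gm = 0.34/61 + 0.66/1
G12 = 1.5 GPa

1.5 GPa


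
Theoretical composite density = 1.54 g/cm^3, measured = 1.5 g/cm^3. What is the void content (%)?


Void% = (rho_theo - rho_actual)/rho_theo * 100 = (1.54 - 1.5)/1.54 * 100 = 2.6%

2.6%


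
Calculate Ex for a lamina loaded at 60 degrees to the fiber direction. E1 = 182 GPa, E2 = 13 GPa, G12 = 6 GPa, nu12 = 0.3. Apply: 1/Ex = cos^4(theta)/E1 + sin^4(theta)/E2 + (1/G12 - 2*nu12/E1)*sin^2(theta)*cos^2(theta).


cos^4(60) = 0.0625, sin^4(60) = 0.5625, sin^2(60)*cos^2(60) = 0.1875
1/G12 - 2*nu12/E1 = 1/6 - 2*0.3/182 = 0.16337 GPa^-1
1/Ex = 0.0625/182 + 0.5625/13 + 0.16337*0.1875 = 0.0742445 GPa^-1
Ex = 13.47 GPa

13.47 GPa


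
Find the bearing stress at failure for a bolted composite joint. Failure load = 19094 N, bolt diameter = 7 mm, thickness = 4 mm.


sigma_br = F/(d*h) = 19094/(7*4) = 681.9 MPa

681.9 MPa


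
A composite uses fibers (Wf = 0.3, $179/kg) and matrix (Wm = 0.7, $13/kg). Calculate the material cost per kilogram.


Cost = cost_f*Wf + cost_m*Wm = 179*0.3 + 13*0.7 = $62.8/kg

$62.8/kg


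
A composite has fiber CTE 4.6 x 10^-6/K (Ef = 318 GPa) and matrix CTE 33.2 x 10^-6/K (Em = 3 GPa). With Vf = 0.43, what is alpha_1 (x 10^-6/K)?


E1 = Ef*Vf + Em*(1-Vf) = 138.45
alpha_1 = (alpha_f*Ef*Vf + alpha_m*Em*(1-Vf))/E1 = 4.95 x 10^-6/K

4.95 x 10^-6/K


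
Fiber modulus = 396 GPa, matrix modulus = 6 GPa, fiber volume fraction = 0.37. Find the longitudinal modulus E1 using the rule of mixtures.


E1 = Ef*Vf + Em*(1-Vf) = 396*0.37 + 6*0.63 = 150.3 GPa

150.3 GPa


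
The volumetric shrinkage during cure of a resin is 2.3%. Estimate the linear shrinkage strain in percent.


Linear shrinkage ≈ vol_shrink/3 = 2.3/3 = 0.767%

0.767%


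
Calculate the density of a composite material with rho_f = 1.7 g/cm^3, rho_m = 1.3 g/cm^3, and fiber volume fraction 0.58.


rho_c = rho_f*Vf + rho_m*(1-Vf) = 1.7*0.58 + 1.3*0.42 = 1.532 g/cm^3

1.532 g/cm^3


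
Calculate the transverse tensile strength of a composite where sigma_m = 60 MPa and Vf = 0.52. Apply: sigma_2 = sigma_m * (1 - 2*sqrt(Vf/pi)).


factor = 1 - 2*sqrt(0.52/pi) = 0.1863
sigma_2 = 60 * 0.1863 = 11.18 MPa

11.18 MPa


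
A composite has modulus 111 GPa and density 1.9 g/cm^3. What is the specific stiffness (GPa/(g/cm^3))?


Specific stiffness = E/rho = 111/1.9 = 58.4 GPa/(g/cm^3)

58.4 GPa/(g/cm^3)


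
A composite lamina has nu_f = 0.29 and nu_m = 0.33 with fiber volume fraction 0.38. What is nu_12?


nu_12 = nu_f*Vf + nu_m*(1-Vf) = 0.29*0.38 + 0.33*0.62 = 0.3148

0.3148


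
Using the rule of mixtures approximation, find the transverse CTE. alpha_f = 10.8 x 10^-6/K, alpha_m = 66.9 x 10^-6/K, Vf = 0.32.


alpha_2 = alpha_f*Vf + alpha_m*(1-Vf) = 10.8*0.32 + 66.9*0.68 = 48.9 x 10^-6/K

48.9 x 10^-6/K


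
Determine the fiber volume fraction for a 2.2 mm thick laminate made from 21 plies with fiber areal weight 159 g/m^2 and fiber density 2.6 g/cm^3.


Vf = n * FAW / (rho_f * h * 1000) = 21 * 159 / (2.6 * 2.2 * 1000) = 0.5837

0.5837


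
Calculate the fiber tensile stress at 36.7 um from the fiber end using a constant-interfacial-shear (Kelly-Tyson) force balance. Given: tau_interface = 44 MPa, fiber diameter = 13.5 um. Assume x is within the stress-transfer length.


Force balance: sigma_f * (pi*d^2/4) = tau * (pi*d) * x  ->  sigma_f = 4 * tau * x / d
sigma_f = 4 * 44 * 36.7 / 13.5 = 478.5 MPa

478.5 MPa


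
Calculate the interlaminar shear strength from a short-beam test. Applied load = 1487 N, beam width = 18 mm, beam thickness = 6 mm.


ILSS = 3F/(4bh) = 3*1487/(4*18*6) = 10.33 MPa

10.33 MPa


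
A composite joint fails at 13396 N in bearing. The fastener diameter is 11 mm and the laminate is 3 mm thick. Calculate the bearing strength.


sigma_br = F/(d*h) = 13396/(11*3) = 405.9 MPa

405.9 MPa


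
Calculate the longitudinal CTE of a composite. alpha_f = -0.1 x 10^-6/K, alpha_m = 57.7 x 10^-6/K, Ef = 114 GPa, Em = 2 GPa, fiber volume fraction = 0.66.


E1 = Ef*Vf + Em*(1-Vf) = 75.92
alpha_1 = (alpha_f*Ef*Vf + alpha_m*Em*(1-Vf))/E1 = 0.42 x 10^-6/K

0.42 x 10^-6/K


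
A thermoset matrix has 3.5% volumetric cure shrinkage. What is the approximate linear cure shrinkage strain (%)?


Linear shrinkage ≈ vol_shrink/3 = 3.5/3 = 1.167%

1.167%


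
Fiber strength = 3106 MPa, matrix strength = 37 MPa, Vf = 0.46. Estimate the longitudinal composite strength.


sigma_1 = sigma_f*Vf + sigma_m*(1-Vf) = 3106*0.46 + 37*0.54 = 1448.7 MPa

1448.7 MPa


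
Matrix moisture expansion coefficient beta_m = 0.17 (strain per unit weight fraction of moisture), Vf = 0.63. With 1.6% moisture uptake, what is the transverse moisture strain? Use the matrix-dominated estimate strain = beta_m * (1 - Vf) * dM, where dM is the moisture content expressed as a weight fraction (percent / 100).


dM = 1.6/100 = 0.016
strain = beta_m * (1-Vf) * dM = 0.17 * 0.37 * 0.016 = 0.0010064

0.0010064


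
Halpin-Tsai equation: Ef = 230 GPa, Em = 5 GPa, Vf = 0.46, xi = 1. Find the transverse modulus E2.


eta = (Ef/Em - 1)/(Ef/Em + xi) = (46.0 - 1)/(46.0 + 1) = 0.9574
E2 = Em*(1+xi*eta*Vf)/(1-eta*Vf) = 12.87 GPa

12.87 GPa


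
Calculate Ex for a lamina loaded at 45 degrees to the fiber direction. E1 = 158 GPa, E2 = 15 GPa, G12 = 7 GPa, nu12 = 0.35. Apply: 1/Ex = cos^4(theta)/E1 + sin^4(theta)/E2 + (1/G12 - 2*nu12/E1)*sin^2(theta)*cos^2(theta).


cos^4(45) = 0.25, sin^4(45) = 0.25, sin^2(45)*cos^2(45) = 0.25
1/G12 - 2*nu12/E1 = 1/7 - 2*0.35/158 = 0.138427 GPa^-1
1/Ex = 0.25/158 + 0.25/15 + 0.138427*0.25 = 0.0528556 GPa^-1
Ex = 18.92 GPa

18.92 GPa


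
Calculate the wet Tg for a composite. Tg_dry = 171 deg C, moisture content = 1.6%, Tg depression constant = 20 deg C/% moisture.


Tg_wet = Tg_dry - k*moisture = 171 - 20*1.6 = 139.0 deg C

139.0 deg C


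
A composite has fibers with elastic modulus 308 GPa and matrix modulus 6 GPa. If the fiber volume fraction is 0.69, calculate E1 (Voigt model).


E1 = Ef*Vf + Em*(1-Vf) = 308*0.69 + 6*0.31 = 214.38 GPa

214.38 GPa


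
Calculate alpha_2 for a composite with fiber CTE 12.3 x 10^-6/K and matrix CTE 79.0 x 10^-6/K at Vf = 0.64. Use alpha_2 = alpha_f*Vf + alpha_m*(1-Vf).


alpha_2 = alpha_f*Vf + alpha_m*(1-Vf) = 12.3*0.64 + 79.0*0.36 = 36.3 x 10^-6/K

36.3 x 10^-6/K


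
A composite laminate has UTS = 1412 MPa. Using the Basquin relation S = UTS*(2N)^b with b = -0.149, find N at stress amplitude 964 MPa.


N = 0.5 * (S/UTS)^(1/b) = 0.5 * (964/1412)^(1/-0.149) = 6.4779 cycles

6.4779 cycles


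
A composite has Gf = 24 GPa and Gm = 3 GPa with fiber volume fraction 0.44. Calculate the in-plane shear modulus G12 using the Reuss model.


1/G12 = Vf/Gf + (1-Vf)/Gm = 0.44/24 + 0.56/3
G12 = 4.88 GPa

4.88 GPa


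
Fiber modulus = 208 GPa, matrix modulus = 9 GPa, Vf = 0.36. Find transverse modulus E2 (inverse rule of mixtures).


1/E2 = Vf/Ef + (1-Vf)/Em = 0.36/208 + 0.64/9
E2 = 13.73 GPa

13.73 GPa


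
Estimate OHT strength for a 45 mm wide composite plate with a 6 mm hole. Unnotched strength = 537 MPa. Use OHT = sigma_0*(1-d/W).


OHT = sigma_0*(1-d/W) = 537*(1-6/45) = 465.4 MPa

465.4 MPa


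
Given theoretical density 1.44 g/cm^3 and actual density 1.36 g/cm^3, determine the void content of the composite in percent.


Void% = (rho_theo - rho_actual)/rho_theo * 100 = (1.44 - 1.36)/1.44 * 100 = 5.56%

5.56%


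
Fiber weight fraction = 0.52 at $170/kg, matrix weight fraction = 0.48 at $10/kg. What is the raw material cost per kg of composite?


Cost = cost_f*Wf + cost_m*Wm = 170*0.52 + 10*0.48 = $93.2/kg

$93.2/kg


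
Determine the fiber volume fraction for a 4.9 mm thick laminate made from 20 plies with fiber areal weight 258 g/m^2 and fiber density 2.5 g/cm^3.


Vf = n * FAW / (rho_f * h * 1000) = 20 * 258 / (2.5 * 4.9 * 1000) = 0.4212

0.4212


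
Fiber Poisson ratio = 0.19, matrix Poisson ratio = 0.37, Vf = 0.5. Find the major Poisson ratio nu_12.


nu_12 = nu_f*Vf + nu_m*(1-Vf) = 0.19*0.5 + 0.37*0.5 = 0.28

0.28


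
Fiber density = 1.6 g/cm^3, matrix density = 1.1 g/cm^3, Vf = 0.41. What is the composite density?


rho_c = rho_f*Vf + rho_m*(1-Vf) = 1.6*0.41 + 1.1*0.59 = 1.305 g/cm^3

1.305 g/cm^3


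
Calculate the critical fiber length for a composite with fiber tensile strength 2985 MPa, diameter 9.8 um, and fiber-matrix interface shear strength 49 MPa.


Lc = sigma_f * d / (2 * tau_i) = 2985 * 9.8 / (2 * 49) = 298.5 um

298.5 um


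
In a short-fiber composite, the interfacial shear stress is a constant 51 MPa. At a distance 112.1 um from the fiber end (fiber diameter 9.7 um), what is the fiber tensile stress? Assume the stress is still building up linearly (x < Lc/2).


Force balance: sigma_f * (pi*d^2/4) = tau * (pi*d) * x  ->  sigma_f = 4 * tau * x / d
sigma_f = 4 * 51 * 112.1 / 9.7 = 2357.6 MPa

2357.6 MPa


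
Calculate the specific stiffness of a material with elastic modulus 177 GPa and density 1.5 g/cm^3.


Specific stiffness = E/rho = 177/1.5 = 118.0 GPa/(g/cm^3)

118.0 GPa/(g/cm^3)


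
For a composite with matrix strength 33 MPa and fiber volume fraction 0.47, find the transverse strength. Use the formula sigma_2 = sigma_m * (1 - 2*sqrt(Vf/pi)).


factor = 1 - 2*sqrt(0.47/pi) = 0.2264
sigma_2 = 33 * 0.2264 = 7.47 MPa

7.47 MPa


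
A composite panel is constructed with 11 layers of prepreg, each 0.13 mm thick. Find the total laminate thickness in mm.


h = n * t_ply = 11 * 0.13 = 1.43 mm

1.43 mm


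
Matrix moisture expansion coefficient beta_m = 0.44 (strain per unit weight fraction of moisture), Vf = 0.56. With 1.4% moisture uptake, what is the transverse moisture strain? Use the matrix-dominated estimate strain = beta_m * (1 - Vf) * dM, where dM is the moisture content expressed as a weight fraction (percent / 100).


dM = 1.4/100 = 0.014
strain = beta_m * (1-Vf) * dM = 0.44 * 0.44 * 0.014 = 0.0027104

0.0027104


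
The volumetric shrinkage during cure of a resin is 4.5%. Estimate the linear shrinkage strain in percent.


Linear shrinkage ≈ vol_shrink/3 = 4.5/3 = 1.5%

1.5%


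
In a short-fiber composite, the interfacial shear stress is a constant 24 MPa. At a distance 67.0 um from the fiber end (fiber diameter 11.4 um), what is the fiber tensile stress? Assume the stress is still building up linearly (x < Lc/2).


Force balance: sigma_f * (pi*d^2/4) = tau * (pi*d) * x  ->  sigma_f = 4 * tau * x / d
sigma_f = 4 * 24 * 67.0 / 11.4 = 564.2 MPa

564.2 MPa
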